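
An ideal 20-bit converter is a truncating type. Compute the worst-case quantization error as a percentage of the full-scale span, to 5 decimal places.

Truncating → worst-case error = 1 LSB = V_FS/2^20, so 100/1048576 = 9.53674e-05 % of full scale.

0.00010 %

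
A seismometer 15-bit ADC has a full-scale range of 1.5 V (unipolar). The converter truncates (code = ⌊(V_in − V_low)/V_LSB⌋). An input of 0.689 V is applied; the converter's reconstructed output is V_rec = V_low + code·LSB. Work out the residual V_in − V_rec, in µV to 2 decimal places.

19.90 µV

Step size: 1.5 V ÷ 2^15 = 45.78 µV.
(V_in − V_low)/LSB = (0.689 − 0)/4.57764e-05 = 15051.4347 → code 15051 (floor).
V_rec = 0 + 15051·4.57764e-05 = 0.6889801 V.
Difference: 1.98975e-05 V → 19.90 µV.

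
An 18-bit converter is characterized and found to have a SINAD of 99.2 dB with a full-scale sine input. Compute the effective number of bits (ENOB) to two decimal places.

16.19 bits

ENOB = (SINAD − 1.76) / 6.02 = (99.2 − 1.76)/6.02 = 16.186.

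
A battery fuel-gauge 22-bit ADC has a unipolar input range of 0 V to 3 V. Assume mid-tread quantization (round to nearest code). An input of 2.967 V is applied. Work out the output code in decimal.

code 4148167

LSB = 3 V / 4194304 = 0.72 µV.
(2.967 − 0) / 7.15256e-07 = 4148166.656 LSBs.
Round → code 4148167.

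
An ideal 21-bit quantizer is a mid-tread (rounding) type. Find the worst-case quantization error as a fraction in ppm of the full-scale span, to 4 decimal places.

0.2384 ppm

Rounding → worst-case error = ½ LSB = V_FS/2^22, so 1e+06/4194304 = 0.238419 ppm of full scale.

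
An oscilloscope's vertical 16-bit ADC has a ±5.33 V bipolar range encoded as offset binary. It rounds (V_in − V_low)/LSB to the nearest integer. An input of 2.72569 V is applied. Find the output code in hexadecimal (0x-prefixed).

Full-scale span = 10.66 V; LSB = 10.66/2^16 = 162.66 µV.
(V_in − V_low)/LSB = (2.72569 − (−5.33)) / 0.000162659 = 49525.113.
So the output code is 49525.
In hexadecimal (0x-prefixed): 0xC175.

code 0xC175 (decimal 49525)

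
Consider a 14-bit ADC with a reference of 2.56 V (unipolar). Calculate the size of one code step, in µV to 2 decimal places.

156.25 µV

Full-scale span = 2.56 V.
LSB = 2.56 / 2^14 = 2.56 / 16384 = 0.00015625 V = 156.25 µV.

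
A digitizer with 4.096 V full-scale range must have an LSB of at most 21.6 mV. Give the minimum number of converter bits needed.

Number of steps required ≥ 4.096 V / 21.6 mV = 189.63.
Need 2^N ≥ 189.63; 2^7 = 128, 2^8 = 256.
Minimum N = 8.

8 bits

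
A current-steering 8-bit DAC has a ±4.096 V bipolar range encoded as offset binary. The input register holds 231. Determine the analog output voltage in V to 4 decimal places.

LSB = 8.192 V / 2^8 = 32.000 mV.
V_out = (−4.096) + 231 × 0.032 V = 3.296 V.

3.2960 V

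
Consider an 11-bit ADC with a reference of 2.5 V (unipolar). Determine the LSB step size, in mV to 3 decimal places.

Full-scale span = 2.5 V.
LSB = 2.5 / 2^11 = 2.5 / 2048 = 0.0012207 V = 1.221 mV.

1.221 mV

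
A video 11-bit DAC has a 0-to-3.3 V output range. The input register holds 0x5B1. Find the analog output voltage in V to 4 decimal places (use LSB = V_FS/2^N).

LSB = 3.3 V / 2^11 = 1.611 mV.
Code 0x5B1 = 1457 decimal.
V_out = 0 + 1457 × 0.00161133 V = 2.34771 V.

2.3477 V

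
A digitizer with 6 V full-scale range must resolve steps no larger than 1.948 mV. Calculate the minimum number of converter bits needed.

Number of steps required ≥ 6 V / 1.948 mV = 3080.08.
Need 2^N ≥ 3080.08; 2^11 = 2048, 2^12 = 4096.
Minimum N = 12.

12 bits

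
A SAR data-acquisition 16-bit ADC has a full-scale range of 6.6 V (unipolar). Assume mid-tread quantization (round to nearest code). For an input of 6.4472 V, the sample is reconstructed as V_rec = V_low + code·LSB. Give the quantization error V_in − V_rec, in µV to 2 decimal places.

-25.95 µV

One LSB is 6.6 V / 65536 = 100.71 µV.
(6.4472 − 0)/0.000100708 = 64018.7423; round gives code 64019.
Reconstructed: 6.447226 V.
Difference: -2.59521e-05 V → -25.95 µV.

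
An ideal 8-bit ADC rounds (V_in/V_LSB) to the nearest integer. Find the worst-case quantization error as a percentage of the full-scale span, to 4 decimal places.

0.1953 %

Rounding → worst-case error = ½ LSB = V_FS/2^9, so 100/512 = 0.195312 % of full scale.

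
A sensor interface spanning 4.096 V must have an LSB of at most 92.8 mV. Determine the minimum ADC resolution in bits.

6 bits

Number of steps required ≥ 4.096 V / 92.8 mV = 44.14.
Need 2^N ≥ 44.14; 2^5 = 32, 2^6 = 64.
Minimum N = 6.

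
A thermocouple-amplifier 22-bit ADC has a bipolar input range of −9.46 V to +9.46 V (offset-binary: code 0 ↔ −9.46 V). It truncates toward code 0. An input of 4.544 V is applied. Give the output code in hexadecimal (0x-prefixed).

code 0x2F5EEE (decimal 3104494)

With 4194304 levels over 18.92 V, one step is 4.51 µV.
(4.544 − (−9.46)) / 4.51088e-06 = 3104494.356 LSBs.
So the output code is 3104494.
In hexadecimal (0x-prefixed): 0x2F5EEE.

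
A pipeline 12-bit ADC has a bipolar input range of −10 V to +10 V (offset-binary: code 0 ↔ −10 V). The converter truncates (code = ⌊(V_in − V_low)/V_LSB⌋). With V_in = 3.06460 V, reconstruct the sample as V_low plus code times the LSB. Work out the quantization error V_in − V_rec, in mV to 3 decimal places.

3.077 mV

One LSB is 20 V / 4096 = 4.883 mV.
(3.06460 − (−10))/0.00488281 = 2675.6301; ⌊·⌋ gives code 2675.
V_rec = (−10) + 2675·0.00488281 = 3.0615234 V.
Error = 3.06460 − 3.0615234 = 0.00307656 V = 3.077 mV.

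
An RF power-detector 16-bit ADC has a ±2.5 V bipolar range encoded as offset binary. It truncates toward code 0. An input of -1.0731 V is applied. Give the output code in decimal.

code 18702

Full-scale span = 5 V; LSB = 5/2^16 = 76.29 µV.
(V_in − V_low)/LSB = (-1.0731 − (−2.5)) / 7.62939e-05 = 18702.664.
Floor → code 18702.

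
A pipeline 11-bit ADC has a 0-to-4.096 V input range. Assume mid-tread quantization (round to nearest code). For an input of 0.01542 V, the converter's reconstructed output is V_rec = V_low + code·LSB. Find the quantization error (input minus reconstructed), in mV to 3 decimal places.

LSB = 4.096/2^11 = 2.000 mV.
Scaled input = 7.7100 LSBs, so code = 8.
Reconstructed: 0.016 V.
Difference: -0.00058 V → -0.580 mV.

-0.580 mV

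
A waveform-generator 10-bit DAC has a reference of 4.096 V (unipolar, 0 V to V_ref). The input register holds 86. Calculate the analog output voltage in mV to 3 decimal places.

LSB = 4.096 V / 2^10 = 4.000 mV.
V_out = 0 + 86 × 0.004 V = 0.344 V.
= 344.000 mV.

344.000 mV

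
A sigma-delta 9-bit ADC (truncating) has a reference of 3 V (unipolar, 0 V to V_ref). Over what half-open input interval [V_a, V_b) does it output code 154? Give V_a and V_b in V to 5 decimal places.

[0.90234 V, 0.90820 V)

LSB = 3/2^9 = 5.859 mV.
V_a = V_low + 154·LSB = 0.902344 V; V_b = V_low + 155·LSB = 0.908203 V.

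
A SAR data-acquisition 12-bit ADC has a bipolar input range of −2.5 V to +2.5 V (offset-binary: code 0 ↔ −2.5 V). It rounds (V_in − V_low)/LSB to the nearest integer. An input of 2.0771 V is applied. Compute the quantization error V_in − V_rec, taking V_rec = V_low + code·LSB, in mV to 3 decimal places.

LSB = 5/2^12 = 1.221 mV.
(2.0771 − (−2.5))/0.0012207 = 3749.5603; round gives code 3750.
Code 3750 maps back to (−2.5) + 3750×0.0012207 V = 2.0776367 V.
V_in − V_rec = -0.000536719 V = -0.537 mV.

-0.537 mV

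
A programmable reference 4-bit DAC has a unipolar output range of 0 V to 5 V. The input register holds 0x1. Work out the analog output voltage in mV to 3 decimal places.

312.500 mV

LSB = 5 V / 2^4 = 312.500 mV.
Code 0x1 = 1 decimal.
V_out = 0 + 1 × 0.3125 V = 0.3125 V.
= 312.500 mV.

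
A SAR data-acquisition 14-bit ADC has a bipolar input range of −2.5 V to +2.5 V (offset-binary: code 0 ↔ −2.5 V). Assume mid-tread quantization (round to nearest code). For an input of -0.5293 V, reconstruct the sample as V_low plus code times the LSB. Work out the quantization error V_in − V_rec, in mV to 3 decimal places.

-0.125 mV

One LSB is 5 V / 16384 = 305.18 µV.
(V_in − V_low)/LSB = (-0.5293 − (−2.5))/0.000305176 = 6457.5898 → code 6458 (round).
Reconstructed: -0.5291748 V.
V_in − V_rec = -0.000125195 V = -0.125 mV.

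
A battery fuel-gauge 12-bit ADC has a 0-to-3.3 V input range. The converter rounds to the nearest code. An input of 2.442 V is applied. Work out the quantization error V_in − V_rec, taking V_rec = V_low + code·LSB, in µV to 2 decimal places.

LSB = 3.3/2^12 = 0.806 mV.
(2.442 − 0)/0.000805664 = 3031.0400; round gives code 3031.
Reconstructed: 2.4419678 V.
V_in − V_rec = 3.22266e-05 V = 32.23 µV.

32.23 µV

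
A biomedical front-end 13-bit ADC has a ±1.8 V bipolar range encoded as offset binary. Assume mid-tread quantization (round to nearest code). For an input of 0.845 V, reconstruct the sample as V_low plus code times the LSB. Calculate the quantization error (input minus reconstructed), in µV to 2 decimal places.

Step size: 3.6 V ÷ 2^13 = 439.45 µV.
(0.845 − (−1.8))/0.000439453 = 6018.8444; round gives code 6019.
Reconstructed: 0.84506836 V.
V_in − V_rec = -6.83594e-05 V = -68.36 µV.

-68.36 µV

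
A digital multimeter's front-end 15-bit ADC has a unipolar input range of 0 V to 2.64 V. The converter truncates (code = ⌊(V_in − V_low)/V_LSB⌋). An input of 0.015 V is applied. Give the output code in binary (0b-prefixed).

code 0b10111010 (decimal 186)

With 32768 levels over 2.64 V, one step is 80.57 µV.
(0.015 − 0) / 8.05664e-05 = 186.182 LSBs.
Floor → code 186.
In binary (0b-prefixed): 0b10111010.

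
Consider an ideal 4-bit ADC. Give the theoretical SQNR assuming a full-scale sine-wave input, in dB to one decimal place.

25.8 dB

SNR ≈ 6.02·N + 1.76 dB = 6.02·4 + 1.76 = 25.84 dB.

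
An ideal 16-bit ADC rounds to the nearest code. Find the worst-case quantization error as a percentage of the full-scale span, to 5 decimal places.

Rounding → worst-case error = ½ LSB = V_FS/2^17, so 100/131072 = 0.000762939 % of full scale.

0.00076 %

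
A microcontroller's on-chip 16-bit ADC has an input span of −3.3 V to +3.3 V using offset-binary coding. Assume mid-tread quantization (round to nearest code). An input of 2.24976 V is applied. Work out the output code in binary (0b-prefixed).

code 0b1101011101000011 (decimal 55107)

LSB = 6.6 V / 65536 = 100.71 µV.
(V_in − V_low)/LSB = (2.24976 − (−3.3)) / 0.000100708 = 55107.435.
Round → code 55107.
In binary (0b-prefixed): 0b1101011101000011.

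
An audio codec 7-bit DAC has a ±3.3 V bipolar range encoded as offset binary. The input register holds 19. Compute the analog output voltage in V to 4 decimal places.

LSB = 6.6 V / 2^7 = 51.562 mV.
V_out = (−3.3) + 19 × 0.0515625 V = -2.32031 V.

-2.3203 V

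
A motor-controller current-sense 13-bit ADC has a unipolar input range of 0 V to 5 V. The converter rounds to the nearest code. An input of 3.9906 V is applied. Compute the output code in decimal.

LSB = 5 V / 8192 = 0.610 mV.
Input sits at 6538.199 steps above V_low.
So the output code is 6538.

code 6538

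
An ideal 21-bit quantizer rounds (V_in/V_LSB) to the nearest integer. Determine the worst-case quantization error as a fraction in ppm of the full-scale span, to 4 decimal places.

Rounding → worst-case error = ½ LSB = V_FS/2^22, so 1e+06/4194304 = 0.238419 ppm of full scale.

0.2384 ppm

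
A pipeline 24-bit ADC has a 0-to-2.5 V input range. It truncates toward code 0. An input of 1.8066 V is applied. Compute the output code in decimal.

LSB = 2.5 V / 16777216 = 0.15 µV.
(1.8066 − 0) / 1.49012e-07 = 12123887.370 LSBs.
⌊·⌋(12123887.370) = 12123887.

code 12123887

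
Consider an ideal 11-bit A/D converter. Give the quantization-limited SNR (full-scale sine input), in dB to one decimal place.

68.0 dB

SNR ≈ 6.02·N + 1.76 dB = 6.02·11 + 1.76 = 67.98 dB.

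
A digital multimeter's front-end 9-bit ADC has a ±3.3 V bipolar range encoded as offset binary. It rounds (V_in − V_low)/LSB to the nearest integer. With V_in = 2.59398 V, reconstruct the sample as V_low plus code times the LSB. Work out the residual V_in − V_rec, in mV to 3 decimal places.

2.964 mV

One LSB is 6.6 V / 512 = 12.891 mV.
(V_in − V_low)/LSB = (2.59398 − (−3.3))/0.0128906 = 457.2300 → code 457 (round).
V_rec = (−3.3) + 457·0.0128906 = 2.5910156 V.
Difference: 0.00296437 V → 2.964 mV.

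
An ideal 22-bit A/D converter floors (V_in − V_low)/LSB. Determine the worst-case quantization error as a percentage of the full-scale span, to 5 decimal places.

Truncating → worst-case error = 1 LSB = V_FS/2^22, so 100/4194304 = 2.38419e-05 % of full scale.

0.00002 %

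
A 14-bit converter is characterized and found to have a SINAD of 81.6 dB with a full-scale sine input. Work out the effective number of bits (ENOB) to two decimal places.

ENOB = (SINAD − 1.76) / 6.02 = (81.6 − 1.76)/6.02 = 13.262.

13.26 bits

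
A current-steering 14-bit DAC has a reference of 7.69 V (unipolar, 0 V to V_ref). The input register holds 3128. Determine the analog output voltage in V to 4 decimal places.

LSB = 7.69 V / 2^14 = 469.36 µV.
V_out = 0 + 3128 × 0.00046936 V = 1.46816 V.

1.4682 V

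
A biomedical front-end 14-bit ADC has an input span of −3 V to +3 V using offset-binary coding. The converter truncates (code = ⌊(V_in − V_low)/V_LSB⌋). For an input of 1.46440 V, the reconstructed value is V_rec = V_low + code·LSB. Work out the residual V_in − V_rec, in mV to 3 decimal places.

LSB = 6/2^14 = 366.21 µV.
(V_in − V_low)/LSB = (1.46440 − (−3))/0.000366211 = 12190.7883 → code 12190 (floor).
Code 12190 maps back to (−3) + 12190×0.000366211 V = 1.4641113 V.
Error = 1.46440 − 1.4641113 = 0.000288672 V = 0.289 mV.

0.289 mV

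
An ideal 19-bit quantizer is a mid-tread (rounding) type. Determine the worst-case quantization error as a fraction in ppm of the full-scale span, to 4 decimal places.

Rounding → worst-case error = ½ LSB = V_FS/2^20, so 1e+06/1048576 = 0.953674 ppm of full scale.

0.9537 ppm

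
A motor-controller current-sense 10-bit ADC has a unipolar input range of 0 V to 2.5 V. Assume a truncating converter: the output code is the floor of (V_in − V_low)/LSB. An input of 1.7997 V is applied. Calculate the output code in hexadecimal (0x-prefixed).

code 0x2E1 (decimal 737)

Full-scale span = 2.5 V; LSB = 2.5/2^10 = 2.441 mV.
(V_in − V_low)/LSB = (1.7997 − 0) / 0.00244141 = 737.157.
So the output code is 737.
In hexadecimal (0x-prefixed): 0x2E1.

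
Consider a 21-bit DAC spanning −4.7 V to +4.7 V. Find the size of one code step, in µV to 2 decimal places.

Full-scale span = 9.4 V.
LSB = 9.4 / 2^21 = 9.4 / 2097152 = 4.48227e-06 V = 4.48 µV.

4.48 µV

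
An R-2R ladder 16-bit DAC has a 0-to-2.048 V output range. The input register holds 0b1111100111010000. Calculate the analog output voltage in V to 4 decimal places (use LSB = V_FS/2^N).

1.9985 V

LSB = 2.048 V / 2^16 = 31.25 µV.
Code 0b1111100111010000 = 63952 decimal.
V_out = 0 + 63952 × 3.125e-05 V = 1.9985 V.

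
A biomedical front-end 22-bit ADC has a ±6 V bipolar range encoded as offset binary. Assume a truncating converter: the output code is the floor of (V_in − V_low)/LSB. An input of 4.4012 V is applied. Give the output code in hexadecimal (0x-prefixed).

LSB = 12 V / 4194304 = 2.86 µV.
(V_in − V_low)/LSB = (4.4012 − (−6)) / 2.86102e-06 = 3635482.897.
Floor → code 3635482.
In hexadecimal (0x-prefixed): 0x37791A.

code 0x37791A (decimal 3635482)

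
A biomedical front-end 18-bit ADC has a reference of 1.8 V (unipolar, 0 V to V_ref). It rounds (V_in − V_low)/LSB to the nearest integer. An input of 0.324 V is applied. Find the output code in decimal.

code 47186

Full-scale span = 1.8 V; LSB = 1.8/2^18 = 6.87 µV.
Input sits at 47185.920 steps above V_low.
So the output code is 47186.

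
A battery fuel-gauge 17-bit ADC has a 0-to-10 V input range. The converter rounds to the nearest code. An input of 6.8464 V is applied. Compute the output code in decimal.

code 89737

LSB = 10 V / 131072 = 76.29 µV.
(6.8464 − 0) / 7.62939e-05 = 89737.134 LSBs.
round(89737.134) = 89737.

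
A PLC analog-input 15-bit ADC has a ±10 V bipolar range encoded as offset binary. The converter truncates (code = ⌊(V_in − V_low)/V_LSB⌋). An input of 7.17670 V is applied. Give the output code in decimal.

code 28142

LSB = 20 V / 32768 = 0.610 mV.
(7.17670 − (−10)) / 0.000610352 = 28142.305 LSBs.
So the output code is 28142.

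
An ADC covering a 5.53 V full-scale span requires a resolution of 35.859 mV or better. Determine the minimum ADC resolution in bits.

8 bits

Number of steps required ≥ 5.53 V / 35.859 mV = 154.22.
Need 2^N ≥ 154.22; 2^7 = 128, 2^8 = 256.
Minimum N = 8.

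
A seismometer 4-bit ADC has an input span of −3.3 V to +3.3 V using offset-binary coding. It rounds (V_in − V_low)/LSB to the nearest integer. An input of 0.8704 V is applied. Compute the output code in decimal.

With 16 levels over 6.6 V, one step is 412.500 mV.
(V_in − V_low)/LSB = (0.8704 − (−3.3)) / 0.4125 = 10.110.
Round → code 10.

code 10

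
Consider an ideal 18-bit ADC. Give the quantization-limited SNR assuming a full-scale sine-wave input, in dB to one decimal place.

SNR ≈ 6.02·N + 1.76 dB = 6.02·18 + 1.76 = 110.12 dB.

110.1 dB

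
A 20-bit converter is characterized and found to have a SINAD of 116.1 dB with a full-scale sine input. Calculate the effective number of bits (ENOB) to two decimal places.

ENOB = (SINAD − 1.76) / 6.02 = (116.1 − 1.76)/6.02 = 18.993.

18.99 bits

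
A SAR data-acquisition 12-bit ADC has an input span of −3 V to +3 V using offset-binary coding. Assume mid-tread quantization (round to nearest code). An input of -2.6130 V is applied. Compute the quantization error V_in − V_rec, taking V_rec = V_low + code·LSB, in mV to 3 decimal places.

Step size: 6 V ÷ 2^12 = 1.465 mV.
(V_in − V_low)/LSB = (-2.6130 − (−3))/0.00146484 = 264.1920 → code 264 (round).
Reconstructed: -2.6132812 V.
Difference: 0.00028125 V → 0.281 mV.

0.281 mV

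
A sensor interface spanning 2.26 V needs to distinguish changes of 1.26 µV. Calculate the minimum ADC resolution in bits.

21 bits

Number of steps required ≥ 2.26 V / 1.26 µV = 1793650.79.
Need 2^N ≥ 1793650.79; 2^20 = 1048576, 2^21 = 2097152.
Minimum N = 21.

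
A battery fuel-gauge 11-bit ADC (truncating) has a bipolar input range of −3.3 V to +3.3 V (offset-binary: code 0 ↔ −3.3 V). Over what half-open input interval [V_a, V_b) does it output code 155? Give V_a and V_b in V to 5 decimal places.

[-2.80049 V, -2.79727 V)

LSB = 6.6/2^11 = 3.223 mV.
V_a = V_low + 155·LSB = -2.80049 V; V_b = V_low + 156·LSB = -2.79727 V.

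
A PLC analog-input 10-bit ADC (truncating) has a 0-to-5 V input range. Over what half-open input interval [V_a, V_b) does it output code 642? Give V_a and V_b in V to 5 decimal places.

LSB = 5/2^10 = 4.883 mV.
V_a = V_low + 642·LSB = 3.13477 V; V_b = V_low + 643·LSB = 3.13965 V.

[3.13477 V, 3.13965 V)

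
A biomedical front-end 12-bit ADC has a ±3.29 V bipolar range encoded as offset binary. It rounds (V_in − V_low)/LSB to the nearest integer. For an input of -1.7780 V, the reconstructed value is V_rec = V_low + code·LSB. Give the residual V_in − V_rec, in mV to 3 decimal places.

One LSB is 6.58 V / 4096 = 1.606 mV.
Scaled input = 941.2085 LSBs, so code = 941.
Reconstructed: -1.778335 V.
Error = -1.7780 − (−1.778335) = 0.000334961 V = 0.335 mV.

0.335 mV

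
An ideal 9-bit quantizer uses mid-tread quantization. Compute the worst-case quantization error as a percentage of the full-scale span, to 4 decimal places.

Rounding → worst-case error = ½ LSB = V_FS/2^10, so 100/1024 = 0.0976562 % of full scale.

0.0977 %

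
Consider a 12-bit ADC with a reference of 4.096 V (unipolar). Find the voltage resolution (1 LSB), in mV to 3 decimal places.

Full-scale span = 4.096 V.
LSB = 4.096 / 2^12 = 4.096 / 4096 = 0.001 V = 1.000 mV.

1.000 mV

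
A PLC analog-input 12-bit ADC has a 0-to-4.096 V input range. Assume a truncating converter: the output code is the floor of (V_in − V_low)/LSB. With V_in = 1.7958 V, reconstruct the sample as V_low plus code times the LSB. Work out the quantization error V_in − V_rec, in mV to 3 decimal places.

0.800 mV

Step size: 4.096 V ÷ 2^12 = 1.000 mV.
(V_in − V_low)/LSB = (1.7958 − 0)/0.001 = 1795.8000 → code 1795 (floor).
Code 1795 maps back to 0 + 1795×0.001 V = 1.795 V.
Error = 1.7958 − 1.795 = 0.0008 V = 0.800 mV.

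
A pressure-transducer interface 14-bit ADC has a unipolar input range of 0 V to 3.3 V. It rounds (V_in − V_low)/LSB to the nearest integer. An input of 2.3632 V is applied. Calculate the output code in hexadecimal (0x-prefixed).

code 0x2DD5 (decimal 11733)

With 16384 levels over 3.3 V, one step is 201.42 µV.
(2.3632 − 0) / 0.000201416 = 11732.930 LSBs.
round(11732.930) = 11733.
In hexadecimal (0x-prefixed): 0x2DD5.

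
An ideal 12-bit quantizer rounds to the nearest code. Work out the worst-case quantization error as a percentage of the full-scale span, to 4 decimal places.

0.0122 %

Rounding → worst-case error = ½ LSB = V_FS/2^13, so 100/8192 = 0.012207 % of full scale.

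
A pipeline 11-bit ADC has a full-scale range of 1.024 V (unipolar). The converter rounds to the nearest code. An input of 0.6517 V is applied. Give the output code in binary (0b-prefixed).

With 2048 levels over 1.024 V, one step is 0.500 mV.
(V_in − V_low)/LSB = (0.6517 − 0) / 0.0005 = 1303.400.
Round → code 1303.
In binary (0b-prefixed): 0b10100010111.

code 0b10100010111 (decimal 1303)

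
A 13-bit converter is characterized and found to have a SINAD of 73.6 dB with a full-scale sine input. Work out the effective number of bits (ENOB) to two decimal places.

11.93 bits

ENOB = (SINAD − 1.76) / 6.02 = (73.6 − 1.76)/6.02 = 11.934.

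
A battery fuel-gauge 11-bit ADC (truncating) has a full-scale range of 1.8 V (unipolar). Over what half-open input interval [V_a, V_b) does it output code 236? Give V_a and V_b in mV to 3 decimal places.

LSB = 1.8/2^11 = 0.879 mV.
V_a = V_low + 236·LSB = 0.207422 V; V_b = V_low + 237·LSB = 0.208301 V.

[207.422 mV, 208.301 mV)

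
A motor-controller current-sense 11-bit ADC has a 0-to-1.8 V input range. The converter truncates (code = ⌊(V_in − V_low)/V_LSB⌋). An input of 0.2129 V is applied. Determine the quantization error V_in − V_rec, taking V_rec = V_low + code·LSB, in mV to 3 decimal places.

0.205 mV

Step size: 1.8 V ÷ 2^11 = 0.879 mV.
(V_in − V_low)/LSB = (0.2129 − 0)/0.000878906 = 242.2329 → code 242 (floor).
Code 242 maps back to 0 + 242×0.000878906 V = 0.21269531 V.
Difference: 0.000204688 V → 0.205 mV.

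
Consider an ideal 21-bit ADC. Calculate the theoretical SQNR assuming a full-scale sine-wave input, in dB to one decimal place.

SNR ≈ 6.02·N + 1.76 dB = 6.02·21 + 1.76 = 128.18 dB.

128.2 dB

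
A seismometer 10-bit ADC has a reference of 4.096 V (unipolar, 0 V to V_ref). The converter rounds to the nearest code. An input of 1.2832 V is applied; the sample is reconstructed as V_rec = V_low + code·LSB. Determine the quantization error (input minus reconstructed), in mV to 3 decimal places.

-0.800 mV

One LSB is 4.096 V / 1024 = 4.000 mV.
(V_in − V_low)/LSB = (1.2832 − 0)/0.004 = 320.8000 → code 321 (round).
V_rec = 0 + 321·0.004 = 1.284 V.
V_in − V_rec = -0.0008 V = -0.800 mV.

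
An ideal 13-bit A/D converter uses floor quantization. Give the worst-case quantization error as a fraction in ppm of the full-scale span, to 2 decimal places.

122.07 ppm

Truncating → worst-case error = 1 LSB = V_FS/2^13, so 1e+06/8192 = 122.07 ppm of full scale.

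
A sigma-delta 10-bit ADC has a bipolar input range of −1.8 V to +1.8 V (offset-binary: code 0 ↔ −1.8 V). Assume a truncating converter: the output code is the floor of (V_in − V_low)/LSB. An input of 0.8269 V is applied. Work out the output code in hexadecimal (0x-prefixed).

LSB = 3.6 V / 1024 = 3.516 mV.
Input sits at 747.207 steps above V_low.
⌊·⌋(747.207) = 747.
In hexadecimal (0x-prefixed): 0x2EB.

code 0x2EB (decimal 747)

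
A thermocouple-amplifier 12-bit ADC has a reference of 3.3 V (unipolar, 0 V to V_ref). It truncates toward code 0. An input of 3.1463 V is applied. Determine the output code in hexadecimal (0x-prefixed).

code 0xF41 (decimal 3905)

With 4096 levels over 3.3 V, one step is 0.806 mV.
Input sits at 3905.226 steps above V_low.
⌊·⌋(3905.226) = 3905.
In hexadecimal (0x-prefixed): 0xF41.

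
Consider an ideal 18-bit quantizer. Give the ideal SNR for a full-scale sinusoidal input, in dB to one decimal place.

SNR ≈ 6.02·N + 1.76 dB = 6.02·18 + 1.76 = 110.12 dB.

110.1 dB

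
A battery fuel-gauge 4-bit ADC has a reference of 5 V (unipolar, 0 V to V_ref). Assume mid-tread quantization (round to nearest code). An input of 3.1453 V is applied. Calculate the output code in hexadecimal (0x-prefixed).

With 16 levels over 5 V, one step is 312.500 mV.
Input sits at 10.065 steps above V_low.
So the output code is 10.
In hexadecimal (0x-prefixed): 0xA.

code 0xA (decimal 10)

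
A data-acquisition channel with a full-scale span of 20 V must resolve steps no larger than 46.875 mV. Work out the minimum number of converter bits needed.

Number of steps required ≥ 20 V / 46.875 mV = 426.67.
Need 2^N ≥ 426.67; 2^8 = 256, 2^9 = 512.
Minimum N = 9.

9 bits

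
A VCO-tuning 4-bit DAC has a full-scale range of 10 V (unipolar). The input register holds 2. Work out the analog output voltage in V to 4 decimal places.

1.2500 V

LSB = 10 V / 2^4 = 0.6250 V.
V_out = 0 + 2 × 0.625 V = 1.25 V.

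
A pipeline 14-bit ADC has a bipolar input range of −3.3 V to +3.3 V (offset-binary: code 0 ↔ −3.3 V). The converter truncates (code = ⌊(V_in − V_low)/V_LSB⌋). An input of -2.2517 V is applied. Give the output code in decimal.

Full-scale span = 6.6 V; LSB = 6.6/2^14 = 402.83 µV.
Input sits at 2602.325 steps above V_low.
⌊·⌋(2602.325) = 2602.

code 2602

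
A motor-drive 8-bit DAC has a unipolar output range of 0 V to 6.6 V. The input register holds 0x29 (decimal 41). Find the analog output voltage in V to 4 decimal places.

1.0570 V

LSB = 6.6 V / 2^8 = 25.781 mV.
Code 0x29 = 41 decimal.
V_out = 0 + 41 × 0.0257812 V = 1.05703 V.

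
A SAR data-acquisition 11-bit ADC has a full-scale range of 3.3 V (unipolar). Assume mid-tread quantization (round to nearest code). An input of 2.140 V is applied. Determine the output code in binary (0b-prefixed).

code 0b10100110000 (decimal 1328)

With 2048 levels over 3.3 V, one step is 1.611 mV.
(2.140 − 0) / 0.00161133 = 1328.097 LSBs.
Round → code 1328.
In binary (0b-prefixed): 0b10100110000.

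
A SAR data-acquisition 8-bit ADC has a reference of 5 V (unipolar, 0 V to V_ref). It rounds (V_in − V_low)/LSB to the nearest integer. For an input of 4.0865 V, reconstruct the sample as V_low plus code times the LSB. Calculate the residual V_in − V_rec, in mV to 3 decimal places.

4.469 mV

One LSB is 5 V / 256 = 19.531 mV.
(4.0865 − 0)/0.0195312 = 209.2288; round gives code 209.
Code 209 maps back to 0 + 209×0.0195312 V = 4.0820312 V.
Difference: 0.00446875 V → 4.469 mV.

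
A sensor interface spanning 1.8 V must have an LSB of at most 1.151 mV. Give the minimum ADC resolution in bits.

11 bits

Number of steps required ≥ 1.8 V / 1.151 mV = 1563.86.
Need 2^N ≥ 1563.86; 2^10 = 1024, 2^11 = 2048.
Minimum N = 11.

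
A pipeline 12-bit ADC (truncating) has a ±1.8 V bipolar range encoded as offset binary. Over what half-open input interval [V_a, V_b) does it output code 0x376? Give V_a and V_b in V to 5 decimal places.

LSB = 3.6/2^12 = 0.879 mV.
Code 0x376 = 886 decimal.
V_a = V_low + 886·LSB = -1.02129 V; V_b = V_low + 887·LSB = -1.02041 V.

[-1.02129 V, -1.02041 V)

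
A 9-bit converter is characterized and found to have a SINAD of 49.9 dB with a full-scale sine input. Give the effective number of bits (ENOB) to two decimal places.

8.00 bits

ENOB = (SINAD − 1.76) / 6.02 = (49.9 − 1.76)/6.02 = 7.997.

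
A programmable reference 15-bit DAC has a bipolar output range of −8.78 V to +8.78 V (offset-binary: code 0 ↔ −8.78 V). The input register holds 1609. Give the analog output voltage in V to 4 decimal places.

-7.9178 V

LSB = 17.56 V / 2^15 = 0.536 mV.
V_out = (−8.78) + 1609 × 0.000535889 V = -7.91776 V.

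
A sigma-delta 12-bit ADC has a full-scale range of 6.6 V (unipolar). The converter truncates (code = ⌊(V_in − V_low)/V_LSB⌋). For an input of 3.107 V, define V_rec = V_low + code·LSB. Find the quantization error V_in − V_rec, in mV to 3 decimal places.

0.359 mV

LSB = 6.6/2^12 = 1.611 mV.
Scaled input = 1928.2230 LSBs, so code = 1928.
Code 1928 maps back to 0 + 1928×0.00161133 V = 3.1066406 V.
Error = 3.107 − 3.1066406 = 0.000359375 V = 0.359 mV.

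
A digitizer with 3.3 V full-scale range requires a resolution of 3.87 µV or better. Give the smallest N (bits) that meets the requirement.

20 bits

Number of steps required ≥ 3.3 V / 3.87 µV = 852713.18.
Need 2^N ≥ 852713.18; 2^19 = 524288, 2^20 = 1048576.
Minimum N = 20.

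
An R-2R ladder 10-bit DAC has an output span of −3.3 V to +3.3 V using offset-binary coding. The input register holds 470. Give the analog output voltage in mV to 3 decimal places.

LSB = 6.6 V / 2^10 = 6.445 mV.
V_out = (−3.3) + 470 × 0.00644531 V = -0.270703 V.
= -270.703 mV.

-270.703 mV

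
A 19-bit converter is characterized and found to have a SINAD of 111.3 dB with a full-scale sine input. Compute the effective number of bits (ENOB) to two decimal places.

18.20 bits

ENOB = (SINAD − 1.76) / 6.02 = (111.3 − 1.76)/6.02 = 18.196.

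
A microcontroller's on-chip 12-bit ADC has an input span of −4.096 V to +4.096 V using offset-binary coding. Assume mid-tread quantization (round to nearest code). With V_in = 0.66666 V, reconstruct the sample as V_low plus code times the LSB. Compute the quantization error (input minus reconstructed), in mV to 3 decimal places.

0.660 mV

LSB = 8.192/2^12 = 2.000 mV.
Scaled input = 2381.3300 LSBs, so code = 2381.
Code 2381 maps back to (−4.096) + 2381×0.002 V = 0.666 V.
Difference: 0.00066 V → 0.660 mV.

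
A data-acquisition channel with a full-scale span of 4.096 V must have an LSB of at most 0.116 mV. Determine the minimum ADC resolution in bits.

16 bits

Number of steps required ≥ 4.096 V / 0.116 mV = 35310.34.
Need 2^N ≥ 35310.34; 2^15 = 32768, 2^16 = 65536.
Minimum N = 16.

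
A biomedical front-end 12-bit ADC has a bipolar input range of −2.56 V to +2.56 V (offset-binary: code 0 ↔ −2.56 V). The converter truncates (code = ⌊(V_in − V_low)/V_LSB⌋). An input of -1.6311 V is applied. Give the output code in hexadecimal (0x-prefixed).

code 0x2E7 (decimal 743)

LSB = 5.12 V / 4096 = 1.250 mV.
(V_in − V_low)/LSB = (-1.6311 − (−2.56)) / 0.00125 = 743.120.
Floor → code 743.
In hexadecimal (0x-prefixed): 0x2E7.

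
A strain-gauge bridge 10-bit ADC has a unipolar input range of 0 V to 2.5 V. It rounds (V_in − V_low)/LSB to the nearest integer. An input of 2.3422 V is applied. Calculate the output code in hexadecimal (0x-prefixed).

Full-scale span = 2.5 V; LSB = 2.5/2^10 = 2.441 mV.
(V_in − V_low)/LSB = (2.3422 − 0) / 0.00244141 = 959.365.
Round → code 959.
In hexadecimal (0x-prefixed): 0x3BF.

code 0x3BF (decimal 959)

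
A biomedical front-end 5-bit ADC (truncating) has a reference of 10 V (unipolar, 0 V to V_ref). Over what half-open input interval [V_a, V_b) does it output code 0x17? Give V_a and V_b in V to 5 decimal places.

[7.18750 V, 7.50000 V)

LSB = 10/2^5 = 312.500 mV.
Code 0x17 = 23 decimal.
V_a = V_low + 23·LSB = 7.1875 V; V_b = V_low + 24·LSB = 7.5 V.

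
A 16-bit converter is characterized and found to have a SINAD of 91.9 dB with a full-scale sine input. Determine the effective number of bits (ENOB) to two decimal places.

ENOB = (SINAD − 1.76) / 6.02 = (91.9 − 1.76)/6.02 = 14.973.

14.97 bits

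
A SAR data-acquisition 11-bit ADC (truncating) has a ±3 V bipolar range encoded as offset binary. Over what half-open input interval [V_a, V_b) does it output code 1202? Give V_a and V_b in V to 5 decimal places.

LSB = 6/2^11 = 2.930 mV.
V_a = V_low + 1202·LSB = 0.521484 V; V_b = V_low + 1203·LSB = 0.524414 V.

[0.52148 V, 0.52441 V)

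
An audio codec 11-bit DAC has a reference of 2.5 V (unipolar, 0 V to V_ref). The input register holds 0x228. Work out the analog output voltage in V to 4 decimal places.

LSB = 2.5 V / 2^11 = 1.221 mV.
Code 0x228 = 552 decimal.
V_out = 0 + 552 × 0.0012207 V = 0.673828 V.

0.6738 V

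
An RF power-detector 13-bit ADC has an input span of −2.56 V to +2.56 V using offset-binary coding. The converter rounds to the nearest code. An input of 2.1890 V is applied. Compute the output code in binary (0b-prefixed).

LSB = 5.12 V / 8192 = 0.625 mV.
Input sits at 7598.400 steps above V_low.
Round → code 7598.
In binary (0b-prefixed): 0b1110110101110.

code 0b1110110101110 (decimal 7598)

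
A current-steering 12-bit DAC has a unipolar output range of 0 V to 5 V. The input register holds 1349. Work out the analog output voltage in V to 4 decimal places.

1.6467 V

LSB = 5 V / 2^12 = 1.221 mV.
V_out = 0 + 1349 × 0.0012207 V = 1.64673 V.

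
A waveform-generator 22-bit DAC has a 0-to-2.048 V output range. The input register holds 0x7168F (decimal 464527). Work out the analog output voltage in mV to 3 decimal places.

226.820 mV

LSB = 2.048 V / 2^22 = 0.49 µV.
Code 0x7168F = 464527 decimal.
V_out = 0 + 464527 × 4.88281e-07 V = 0.22682 V.
= 226.820 mV.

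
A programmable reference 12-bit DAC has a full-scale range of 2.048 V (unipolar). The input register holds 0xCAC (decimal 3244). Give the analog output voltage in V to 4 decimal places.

1.6220 V

LSB = 2.048 V / 2^12 = 0.500 mV.
Code 0xCAC = 3244 decimal.
V_out = 0 + 3244 × 0.0005 V = 1.622 V.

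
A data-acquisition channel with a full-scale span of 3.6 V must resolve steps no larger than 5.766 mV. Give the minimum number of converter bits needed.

Number of steps required ≥ 3.6 V / 5.766 mV = 624.35.
Need 2^N ≥ 624.35; 2^9 = 512, 2^10 = 1024.
Minimum N = 10.

10 bits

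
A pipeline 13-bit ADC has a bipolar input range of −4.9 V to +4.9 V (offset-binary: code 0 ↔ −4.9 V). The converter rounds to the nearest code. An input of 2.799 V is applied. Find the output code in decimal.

With 8192 levels over 9.8 V, one step is 1.196 mV.
(V_in − V_low)/LSB = (2.799 − (−4.9)) / 0.00119629 = 6435.736.
So the output code is 6436.

code 6436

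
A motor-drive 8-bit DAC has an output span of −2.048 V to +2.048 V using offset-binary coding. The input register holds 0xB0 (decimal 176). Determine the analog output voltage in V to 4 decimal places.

0.7680 V

LSB = 4.096 V / 2^8 = 16.000 mV.
Code 0xB0 = 176 decimal.
V_out = (−2.048) + 176 × 0.016 V = 0.768 V.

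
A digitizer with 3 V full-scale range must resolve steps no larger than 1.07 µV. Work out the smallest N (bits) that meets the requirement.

Number of steps required ≥ 3 V / 1.07 µV = 2803738.32.
Need 2^N ≥ 2803738.32; 2^21 = 2097152, 2^22 = 4194304.
Minimum N = 22.

22 bits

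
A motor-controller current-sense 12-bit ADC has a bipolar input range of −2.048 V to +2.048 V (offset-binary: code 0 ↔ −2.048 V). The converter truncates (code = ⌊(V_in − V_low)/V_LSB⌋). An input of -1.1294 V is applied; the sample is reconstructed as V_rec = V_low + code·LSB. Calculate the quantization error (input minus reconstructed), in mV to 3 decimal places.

0.600 mV

Step size: 4.096 V ÷ 2^12 = 1.000 mV.
(-1.1294 − (−2.048))/0.001 = 918.6000; ⌊·⌋ gives code 918.
V_rec = (−2.048) + 918·0.001 = -1.13 V.
Difference: 0.0006 V → 0.600 mV.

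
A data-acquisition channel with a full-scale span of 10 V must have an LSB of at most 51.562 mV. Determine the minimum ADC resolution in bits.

Number of steps required ≥ 10 V / 51.562 mV = 193.94.
Need 2^N ≥ 193.94; 2^7 = 128, 2^8 = 256.
Minimum N = 8.

8 bits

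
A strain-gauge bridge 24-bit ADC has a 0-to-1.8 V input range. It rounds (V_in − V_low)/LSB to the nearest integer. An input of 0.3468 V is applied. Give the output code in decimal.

With 16777216 levels over 1.8 V, one step is 0.11 µV.
(0.3468 − 0) / 1.07288e-07 = 3232410.283 LSBs.
So the output code is 3232410.

code 3232410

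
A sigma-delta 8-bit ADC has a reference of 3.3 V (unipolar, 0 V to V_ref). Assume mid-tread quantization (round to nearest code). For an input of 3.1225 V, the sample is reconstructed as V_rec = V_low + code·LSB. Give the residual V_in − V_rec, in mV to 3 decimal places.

Step size: 3.3 V ÷ 2^8 = 12.891 mV.
(3.1225 − 0)/0.0128906 = 242.2303; round gives code 242.
Code 242 maps back to 0 + 242×0.0128906 V = 3.1195313 V.
Difference: 0.00296875 V → 2.969 mV.

2.969 mV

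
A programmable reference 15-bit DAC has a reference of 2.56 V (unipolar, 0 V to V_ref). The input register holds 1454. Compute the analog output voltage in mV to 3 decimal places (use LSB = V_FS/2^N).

113.594 mV

LSB = 2.56 V / 2^15 = 78.12 µV.
V_out = 0 + 1454 × 7.8125e-05 V = 0.113594 V.
= 113.594 mV.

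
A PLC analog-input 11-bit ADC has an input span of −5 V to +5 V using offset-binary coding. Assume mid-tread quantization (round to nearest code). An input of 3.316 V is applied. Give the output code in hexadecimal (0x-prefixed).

Full-scale span = 10 V; LSB = 10/2^11 = 4.883 mV.
Input sits at 1703.117 steps above V_low.
So the output code is 1703.
In hexadecimal (0x-prefixed): 0x6A7.

code 0x6A7 (decimal 1703)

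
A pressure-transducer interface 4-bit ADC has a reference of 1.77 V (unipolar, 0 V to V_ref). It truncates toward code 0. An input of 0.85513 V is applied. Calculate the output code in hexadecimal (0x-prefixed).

LSB = 1.77 V / 16 = 110.625 mV.
(V_in − V_low)/LSB = (0.85513 − 0) / 0.110625 = 7.730.
⌊·⌋(7.730) = 7.
In hexadecimal (0x-prefixed): 0x7.

code 0x7 (decimal 7)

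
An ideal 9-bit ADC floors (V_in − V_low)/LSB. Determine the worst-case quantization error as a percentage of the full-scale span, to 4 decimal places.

Truncating → worst-case error = 1 LSB = V_FS/2^9, so 100/512 = 0.195312 % of full scale.

0.1953 %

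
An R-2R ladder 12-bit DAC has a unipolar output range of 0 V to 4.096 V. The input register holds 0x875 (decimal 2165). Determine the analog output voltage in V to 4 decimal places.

2.1650 V

LSB = 4.096 V / 2^12 = 1.000 mV.
Code 0x875 = 2165 decimal.
V_out = 0 + 2165 × 0.001 V = 2.165 V.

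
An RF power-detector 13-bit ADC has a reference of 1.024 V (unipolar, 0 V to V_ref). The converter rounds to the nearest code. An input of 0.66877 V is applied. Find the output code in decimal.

code 5350

With 8192 levels over 1.024 V, one step is 125.00 µV.
(V_in − V_low)/LSB = (0.66877 − 0) / 0.000125 = 5350.160.
Round → code 5350.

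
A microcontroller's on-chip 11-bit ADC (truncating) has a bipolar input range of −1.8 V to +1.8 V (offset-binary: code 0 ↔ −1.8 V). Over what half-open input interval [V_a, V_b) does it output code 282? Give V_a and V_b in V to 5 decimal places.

LSB = 3.6/2^11 = 1.758 mV.
V_a = V_low + 282·LSB = -1.3043 V; V_b = V_low + 283·LSB = -1.30254 V.

[-1.30430 V, -1.30254 V)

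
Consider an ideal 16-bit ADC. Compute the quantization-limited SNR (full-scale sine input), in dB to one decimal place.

98.1 dB

SNR ≈ 6.02·N + 1.76 dB = 6.02·16 + 1.76 = 98.08 dB.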